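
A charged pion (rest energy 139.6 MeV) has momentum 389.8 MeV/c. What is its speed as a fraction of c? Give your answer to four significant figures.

βγ = pc/(mc²) = 389.8/139.6 = 2.7923.
Since γ² = 1 + (βγ)² = 8.79694, γ = √8.79694 = 2.96596, and β = (βγ)/γ = 2.7923/2.96596 = 0.9414.

0.9414c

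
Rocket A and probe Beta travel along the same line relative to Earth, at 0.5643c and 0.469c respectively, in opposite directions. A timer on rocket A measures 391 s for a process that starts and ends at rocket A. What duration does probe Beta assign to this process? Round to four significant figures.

678.2 s

Transform rocket A's velocity into probe Beta's frame: (0.5643 + 0.469)/(1 + 0.5643·0.469) = 1.0333/1.2646567, so the relative speed is 0.81706c.
At |u| = 0.81706c, γ = (1 − 0.667587)^(−1/2) = 1.7344.
Rocket A's interval is proper; time dilation gives Δt_B = γΔτ = 1.7344 × 391 s = 678.2 s.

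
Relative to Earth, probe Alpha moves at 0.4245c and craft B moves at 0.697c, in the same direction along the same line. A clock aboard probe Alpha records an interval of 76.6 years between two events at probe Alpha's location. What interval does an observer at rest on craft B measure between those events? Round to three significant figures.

Transform probe Alpha's velocity into craft B's frame: (0.4245 − 0.697)/(1 − 0.4245·0.697) = −0.2725/0.7041235, so the relative speed is 0.38701c.
γ for this relative speed: γ = 1/√(1 − 0.149777) = 1.0845.
The clock on probe Alpha records proper time, so craft B measures Δt = γΔτ = 1.0845 × 76.6 = 83.1 years.

83.1 years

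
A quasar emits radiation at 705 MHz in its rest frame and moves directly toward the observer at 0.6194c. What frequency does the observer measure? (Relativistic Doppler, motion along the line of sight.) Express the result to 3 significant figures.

Relativistic Doppler (source moving toward): f_obs = f_src · √((1+β)/(1−β)).
With β = 0.6194: factor = √(1.6194/0.3806) = 2.0627.
f_obs = 705 × 2.0627 = 1450 MHz.

1450 MHz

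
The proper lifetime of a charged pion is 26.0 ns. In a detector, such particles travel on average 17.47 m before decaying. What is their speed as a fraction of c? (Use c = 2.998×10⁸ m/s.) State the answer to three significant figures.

0.913c

d = βγcτ ⇒ βγ = d/(cτ) = 17.47 m / (7.7948 m) = 2.2412.
β = (βγ)/√(1+(βγ)²) = 2.2412/√6.02298 = 0.913.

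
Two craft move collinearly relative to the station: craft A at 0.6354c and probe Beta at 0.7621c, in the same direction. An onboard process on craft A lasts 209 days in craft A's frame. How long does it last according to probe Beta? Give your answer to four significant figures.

215.6 days

Speed of craft A in probe Beta's frame: u = (v_A − v_B)/(1 − v_A v_B/c²) = (0.6354 − 0.7621)/(1 − 0.6354×0.7621) = −0.1267/0.51576166 = −0.24566; |u| = 0.24566c.
γ for this relative speed: γ = 1/√(1 − 0.0603488) = 1.0316.
Craft A's interval is proper; time dilation gives Δt_B = γΔτ = 1.0316 × 209 days = 215.6 days.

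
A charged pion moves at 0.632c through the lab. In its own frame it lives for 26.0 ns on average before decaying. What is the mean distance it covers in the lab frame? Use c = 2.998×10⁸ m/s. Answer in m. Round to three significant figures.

With β = 0.632, γ = 1/√(1 − 0.632²) = 1/√0.600576 = 1.2904.
Lab-frame lifetime: Δt = γτ = 1.2904 × 26.0 ns = 33.55 ns.
Distance: d = vΔt = 0.632 × 2.998×10⁸ m/s × 3.3550×10^-8 s = 6.36 m.

6.36 m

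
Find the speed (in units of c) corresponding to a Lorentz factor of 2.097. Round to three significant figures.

0.879c

β = √(1 − 1/γ²) = √(1 − 1/4.397409) = √0.772593 = 0.879.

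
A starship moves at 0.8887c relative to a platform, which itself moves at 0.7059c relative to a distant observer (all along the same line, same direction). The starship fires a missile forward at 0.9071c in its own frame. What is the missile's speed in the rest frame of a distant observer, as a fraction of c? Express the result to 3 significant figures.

Apply u = (u'+v)/(1+u'v) twice. Missile in the platform frame: (0.9071+0.8887)/(1+0.9071·0.8887) = 1.7958/1.80613977 = 0.99428c.
That velocity, transformed to the rest frame of a distant observer: (0.99428+0.7059)/(1+0.99428·0.7059) = 1.70018/1.701862252 = 0.99901c.

0.999c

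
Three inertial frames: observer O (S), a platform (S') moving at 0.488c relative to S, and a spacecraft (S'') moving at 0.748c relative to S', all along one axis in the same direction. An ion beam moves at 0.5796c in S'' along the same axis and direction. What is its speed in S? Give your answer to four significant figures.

Compose velocities in two stages. Stage 1 (into S'): u₁ = (0.5796+0.748)/(1+0.5796×0.748) = 0.9261.
Stage 2 (into S): u = (0.9261+0.488)/(1+0.9261×0.488) = 0.97394, so the speed is 0.9739c.

0.9739c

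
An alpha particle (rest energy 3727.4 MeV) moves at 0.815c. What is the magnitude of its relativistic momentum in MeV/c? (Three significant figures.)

Lorentz factor: γ = (1 − 0.664225)^(−1/2) = 1.7257.
Momentum: p = γβ·mc = 1.7257 × 0.815 × 3727.4 MeV/c = 5240 MeV/c.

5240 MeV/c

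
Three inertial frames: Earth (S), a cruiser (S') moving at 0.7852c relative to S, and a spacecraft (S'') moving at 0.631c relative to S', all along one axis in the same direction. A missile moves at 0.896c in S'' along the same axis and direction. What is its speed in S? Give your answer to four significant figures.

Compose velocities in two stages. Stage 1 (into S'): u₁ = (0.896+0.631)/(1+0.896×0.631) = 0.97548.
Stage 2 (into S): u = (0.97548+0.7852)/(1+0.97548×0.7852) = 0.99702, so the speed is 0.9970c.

0.9970c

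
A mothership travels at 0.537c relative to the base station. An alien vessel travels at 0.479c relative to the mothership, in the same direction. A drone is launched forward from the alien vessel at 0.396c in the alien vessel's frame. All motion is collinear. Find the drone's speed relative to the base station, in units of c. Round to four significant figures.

Compose velocities in two stages. Stage 1 (into S'): u₁ = (0.396+0.479)/(1+0.396×0.479) = 0.73549.
Stage 2 (into S): u = (0.73549+0.537)/(1+0.73549×0.537) = 0.91221, so the speed is 0.9122c.

0.9122c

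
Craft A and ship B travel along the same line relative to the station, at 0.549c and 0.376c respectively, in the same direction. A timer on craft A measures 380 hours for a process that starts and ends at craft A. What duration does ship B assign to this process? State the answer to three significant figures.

Transform craft A's velocity into ship B's frame: (0.549 − 0.376)/(1 − 0.549·0.376) = 0.173/0.793576, so the relative speed is 0.218c.
γ for this relative speed: γ = 1/√(1 − 0.047524) = 1.0246.
The clock on craft A records proper time, so ship B measures Δt = γΔτ = 1.0246 × 380 = 389 hours.

389 hours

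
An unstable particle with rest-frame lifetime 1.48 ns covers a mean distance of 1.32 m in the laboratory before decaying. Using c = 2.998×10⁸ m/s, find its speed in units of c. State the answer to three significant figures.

Lab distance = (lab lifetime)·v = γτ·βc, so βγ = d/(cτ) = 1.320/(2.998×10⁸ × 1.480×10^-9) = 2.975.
With βγ = 2.975: γ² = 1 + (βγ)² = 9.85063, and β = (βγ)/γ = 2.975/3.13857 = 0.948.

0.948c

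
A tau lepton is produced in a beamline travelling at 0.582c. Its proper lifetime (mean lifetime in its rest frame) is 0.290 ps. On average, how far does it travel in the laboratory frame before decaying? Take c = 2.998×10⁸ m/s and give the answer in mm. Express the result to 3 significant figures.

0.0622 mm

γ = 1/√(1 − β²) = 1/√(1 − 0.338724) = 1/√0.661276 = 1/0.813189 = 1.2297.
Lab-frame lifetime: Δt = γτ = 1.2297 × 0.290 ps = 0.35661 ps.
Distance: d = vΔt = 0.582 × 2.998×10⁸ m/s × 3.5661×10^-13 s = 6.22×10^-5 m = 0.0622 mm.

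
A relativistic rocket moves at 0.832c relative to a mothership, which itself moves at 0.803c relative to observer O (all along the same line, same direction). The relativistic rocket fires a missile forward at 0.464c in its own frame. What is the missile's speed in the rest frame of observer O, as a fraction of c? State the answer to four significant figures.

0.9927c

First combine the missile and relativistic rocket (S''→S'): u₁ = (0.464 + 0.832)/(1 + 0.464×0.832) = 1.296/1.386048 = 0.93503.
Then combine with the mothership (S'→S): u = (0.93503 + 0.803)/(1 + 0.93503×0.803) = 1.73803/1.75082909 = 0.99269.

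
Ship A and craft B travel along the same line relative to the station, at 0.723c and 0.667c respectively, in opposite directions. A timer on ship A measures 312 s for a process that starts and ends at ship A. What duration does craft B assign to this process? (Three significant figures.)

The velocity of ship A relative to craft B is (0.723 + 0.667)c / (1 + 0.723×0.667) = 0.93777c; relative speed 0.93777c.
γ for this relative speed: γ = 1/√(1 − 0.879413) = 2.8797.
Ship A's interval is proper; time dilation gives Δt_B = γΔτ = 2.8797 × 312 s = 898 s.

898 s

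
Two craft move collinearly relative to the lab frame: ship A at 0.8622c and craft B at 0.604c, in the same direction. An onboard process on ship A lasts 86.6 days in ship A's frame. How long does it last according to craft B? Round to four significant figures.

102.8 days

Transform ship A's velocity into craft B's frame: (0.8622 − 0.604)/(1 − 0.8622·0.604) = 0.2582/0.4792312, so the relative speed is 0.53878c.
At |u| = 0.53878c, γ = (1 − 0.290284)^(−1/2) = 1.187.
The clock on ship A records proper time, so craft B measures Δt = γΔτ = 1.187 × 86.6 = 102.8 days.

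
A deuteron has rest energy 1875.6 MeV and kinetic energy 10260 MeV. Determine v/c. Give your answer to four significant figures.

K = (γ−1)mc², so γ = 1 + 10260/1875.6 = 6.4702.
Then v/c = √(1 − γ⁻²) = √(1 − 0.0238872) = √0.9761128 = 0.9880.

0.9880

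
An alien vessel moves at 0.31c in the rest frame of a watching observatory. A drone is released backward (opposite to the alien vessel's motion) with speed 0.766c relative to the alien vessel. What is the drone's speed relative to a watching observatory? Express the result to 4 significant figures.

0.5980c

In units of c, u = (u' + v)/(1 + u'v) with u' = −0.766 and v = 0.31.
Numerator: −0.766 + 0.31 = −0.456. Denominator: 1 + (−0.766)(0.31) = 0.76254.
u = −0.456/0.76254 = −0.598, so the speed is 0.5980c.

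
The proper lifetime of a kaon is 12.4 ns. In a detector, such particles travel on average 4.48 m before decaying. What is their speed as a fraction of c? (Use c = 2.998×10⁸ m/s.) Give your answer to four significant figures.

0.7696c

Let x = d/(cτ) = 4.480 m / (2.998×10⁸ m/s × 1.240×10^-8 s) = 1.2051. Since d = βγcτ, x = βγ = β/√(1−β²).
Solving: β² = x²/(1+x²) = 1.45227/2.45227 = 0.592215, so β = 0.7696.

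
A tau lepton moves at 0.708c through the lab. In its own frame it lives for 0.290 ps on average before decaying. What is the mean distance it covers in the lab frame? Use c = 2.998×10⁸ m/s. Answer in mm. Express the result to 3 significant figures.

0.0872 mm

Lorentz factor: γ = (1 − 0.501264)^(−1/2) = 1.416.
Lab-frame lifetime: Δt = γτ = 1.416 × 0.290 ps = 0.41064 ps.
Distance: d = vΔt = 0.708 × 2.998×10⁸ m/s × 4.1064×10^-13 s = 8.72×10^-5 m = 0.0872 mm.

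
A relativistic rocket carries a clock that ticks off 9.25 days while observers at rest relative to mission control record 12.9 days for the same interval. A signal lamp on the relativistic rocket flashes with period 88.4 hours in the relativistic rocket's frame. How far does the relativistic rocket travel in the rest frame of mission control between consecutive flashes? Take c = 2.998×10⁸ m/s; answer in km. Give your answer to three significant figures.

The time-dilation ratio gives γ = 12.9/9.25 = 1.39459.
β = √(1 − 1/γ²) = 0.69701. Lab-frame period = γτ = 1.39459×88.4 hours = 123.28 hours. Distance = βc × γτ = 0.69701 × 2.998×10⁸ m/s × 443808 s = 9.2740×10^13 m = 9.27×10^10 km.

9.27×10^10 km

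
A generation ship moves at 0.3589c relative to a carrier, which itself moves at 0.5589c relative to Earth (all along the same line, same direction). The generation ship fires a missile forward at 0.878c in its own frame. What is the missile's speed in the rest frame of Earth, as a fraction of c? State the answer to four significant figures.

Compose velocities in two stages. Stage 1 (into S'): u₁ = (0.878+0.3589)/(1+0.878×0.3589) = 0.94053.
Stage 2 (into S): u = (0.94053+0.5589)/(1+0.94053×0.5589) = 0.98281, so the speed is 0.9828c.

0.9828c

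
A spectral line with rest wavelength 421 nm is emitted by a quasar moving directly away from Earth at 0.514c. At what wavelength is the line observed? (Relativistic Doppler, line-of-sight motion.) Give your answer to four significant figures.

743.1 nm

Relativistic Doppler for wavelength: λ_obs = λ_src · √((1+β)/(1−β)).
With β = 0.514: factor = √(1.514/0.486) = 1.765.
λ_obs = 421 × 1.765 = 743.1 nm.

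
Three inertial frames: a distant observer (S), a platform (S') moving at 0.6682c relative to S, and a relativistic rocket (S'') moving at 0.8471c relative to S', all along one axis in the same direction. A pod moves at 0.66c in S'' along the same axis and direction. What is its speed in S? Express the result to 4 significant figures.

First combine the pod and relativistic rocket (S''→S'): u₁ = (0.66 + 0.8471)/(1 + 0.66×0.8471) = 1.5071/1.559086 = 0.96666.
Then combine with the platform (S'→S): u = (0.96666 + 0.6682)/(1 + 0.96666×0.6682) = 1.63486/1.645922212 = 0.99328.

0.9933c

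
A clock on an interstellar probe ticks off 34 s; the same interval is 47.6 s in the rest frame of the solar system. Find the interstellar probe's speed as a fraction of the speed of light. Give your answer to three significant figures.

0.700c

γ = Δt/Δτ = 47.6/34 = 1.4.
β = √(1 − 1/γ²) = √(1 − 0.510204) = √0.489796 = 0.700.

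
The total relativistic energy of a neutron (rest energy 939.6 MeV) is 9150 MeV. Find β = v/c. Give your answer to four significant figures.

0.9947

γ = E/(mc²) = 9150/939.6 = 9.7382.
β = √(1 − 1/γ²) = √(1 − 0.0105449) = √0.9894551 = 0.9947.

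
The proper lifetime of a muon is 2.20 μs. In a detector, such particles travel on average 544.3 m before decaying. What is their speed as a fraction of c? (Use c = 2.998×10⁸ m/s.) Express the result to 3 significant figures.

0.636c

Let x = d/(cτ) = 544.3 m / (2.998×10⁸ m/s × 2.200×10^-6 s) = 0.82525. Since d = βγcτ, x = βγ = β/√(1−β²).
Solving: β² = x²/(1+x²) = 0.681038/1.681038 = 0.405129, so β = 0.636.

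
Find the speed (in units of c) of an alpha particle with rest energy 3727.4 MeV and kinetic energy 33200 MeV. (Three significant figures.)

0.995c

K = (γ−1)mc², so γ = 1 + 33200/3727.4 = 9.907.
Then v/c = √(1 − γ⁻²) = √(1 − 0.0101886) = √0.9898114 = 0.995.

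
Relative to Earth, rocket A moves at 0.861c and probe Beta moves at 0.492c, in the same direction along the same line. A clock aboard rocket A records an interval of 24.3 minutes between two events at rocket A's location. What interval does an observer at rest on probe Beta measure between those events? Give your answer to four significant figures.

31.63 minutes

Speed of rocket A in probe Beta's frame: u = (v_A − v_B)/(1 − v_A v_B/c²) = (0.861 − 0.492)/(1 − 0.861×0.492) = 0.369/0.576388 = 0.64019; |u| = 0.64019c.
γ for this relative speed: γ = 1/√(1 − 0.409843) = 1.3017.
The clock on rocket A records proper time, so probe Beta measures Δt = γΔτ = 1.3017 × 24.3 = 31.63 minutes.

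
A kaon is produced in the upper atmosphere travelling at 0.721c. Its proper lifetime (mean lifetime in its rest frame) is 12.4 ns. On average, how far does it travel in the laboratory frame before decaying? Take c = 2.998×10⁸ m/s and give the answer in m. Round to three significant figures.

3.87 m

With β = 0.721, γ = 1/√(1 − 0.721²) = 1/√0.480159 = 1.4431.
Lab-frame lifetime: Δt = γτ = 1.4431 × 12.4 ns = 17.894 ns.
Distance: d = vΔt = 0.721 × 2.998×10⁸ m/s × 1.7894×10^-8 s = 3.87 m.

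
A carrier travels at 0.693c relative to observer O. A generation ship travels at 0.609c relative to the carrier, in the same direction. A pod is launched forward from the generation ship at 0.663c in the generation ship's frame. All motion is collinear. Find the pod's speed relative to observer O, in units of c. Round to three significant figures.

Apply u = (u'+v)/(1+u'v) twice. Pod in the carrier frame: (0.663+0.609)/(1+0.663·0.609) = 1.272/1.403767 = 0.90613c.
That velocity, transformed to the rest frame of observer O: (0.90613+0.693)/(1+0.90613·0.693) = 1.59913/1.62794809 = 0.9823c.

0.982c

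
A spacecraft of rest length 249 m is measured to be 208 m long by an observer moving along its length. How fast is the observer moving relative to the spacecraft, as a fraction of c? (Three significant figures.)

0.550c

Length contraction gives γ = L₀/L = 249/208 = 1.1971.
β = √(1 − 1/γ²) = √0.302187 = 0.550.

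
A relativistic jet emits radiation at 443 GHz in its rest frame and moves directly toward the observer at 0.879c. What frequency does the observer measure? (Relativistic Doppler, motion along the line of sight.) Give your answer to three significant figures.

Relativistic Doppler (source moving toward): f_obs = f_src · √((1+β)/(1−β)).
With β = 0.879: factor = √(1.879/0.121) = 3.9407.
f_obs = 443 × 3.9407 = 1750 GHz.

1750 GHz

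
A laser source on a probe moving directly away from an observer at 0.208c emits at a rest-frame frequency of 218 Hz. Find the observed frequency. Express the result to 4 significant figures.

176.5 Hz

Relativistic Doppler (source moving away): f_obs = f_src · √((1−β)/(1+β)).
With β = 0.208: factor = √(0.792/1.208) = 0.80971.
f_obs = 218 × 0.80971 = 176.5 Hz.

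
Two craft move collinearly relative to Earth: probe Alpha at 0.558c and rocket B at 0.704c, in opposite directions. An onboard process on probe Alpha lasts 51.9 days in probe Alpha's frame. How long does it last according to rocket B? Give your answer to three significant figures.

Transform probe Alpha's velocity into rocket B's frame: (0.558 + 0.704)/(1 + 0.558·0.704) = 1.262/1.392832, so the relative speed is 0.90607c.
γ for this relative speed: γ = 1/√(1 − 0.820963) = 2.3634.
Probe Alpha's interval is proper; time dilation gives Δt_B = γΔτ = 2.3634 × 51.9 days = 123 days.

123 days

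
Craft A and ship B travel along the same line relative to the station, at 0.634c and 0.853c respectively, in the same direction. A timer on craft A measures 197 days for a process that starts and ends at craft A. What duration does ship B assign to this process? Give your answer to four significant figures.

The velocity of craft A relative to ship B is (0.634 − 0.853)c / (1 − 0.634×0.853) = −0.47692c; relative speed 0.47692c.
γ for this relative speed: γ = 1/√(1 − 0.227453) = 1.1377.
The clock on craft A records proper time, so ship B measures Δt = γΔτ = 1.1377 × 197 = 224.1 days.

224.1 days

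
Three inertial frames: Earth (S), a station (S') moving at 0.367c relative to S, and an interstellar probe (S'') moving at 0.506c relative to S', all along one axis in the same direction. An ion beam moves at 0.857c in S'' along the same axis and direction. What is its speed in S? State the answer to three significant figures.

0.977c

Compose velocities in two stages. Stage 1 (into S'): u₁ = (0.857+0.506)/(1+0.857×0.506) = 0.95073.
Stage 2 (into S): u = (0.95073+0.367)/(1+0.95073×0.367) = 0.97688, so the speed is 0.977c.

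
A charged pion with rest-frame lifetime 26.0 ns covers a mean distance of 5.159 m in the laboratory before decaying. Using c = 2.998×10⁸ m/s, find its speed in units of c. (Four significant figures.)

d = βγcτ ⇒ βγ = d/(cτ) = 5.159 m / (7.7948 m) = 0.66185.
β = (βγ)/√(1+(βγ)²) = 0.66185/√1.438045 = 0.5519.

0.5519c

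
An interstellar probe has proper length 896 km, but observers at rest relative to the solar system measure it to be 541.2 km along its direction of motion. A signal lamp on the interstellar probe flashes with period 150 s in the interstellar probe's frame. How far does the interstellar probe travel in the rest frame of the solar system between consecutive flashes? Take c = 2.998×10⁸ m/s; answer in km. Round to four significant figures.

γ = L₀/L = 896/541.2 = 1.65558.
β = √(1 − 1/γ²) = 0.79697. Lab-frame period = γτ = 1.65558×150 s = 248.34 s. Distance = βc × γτ = 0.79697 × 2.998×10⁸ m/s × 248.34 s = 5.9336×10^10 m = 5.934×10^7 km.

5.934×10^7 km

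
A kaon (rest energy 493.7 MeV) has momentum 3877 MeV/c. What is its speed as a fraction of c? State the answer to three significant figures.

βγ = pc/(mc²) = 3877/493.7 = 7.8529.
Since γ² = 1 + (βγ)² = 62.668, γ = √62.668 = 7.91631, and β = (βγ)/γ = 7.8529/7.91631 = 0.992.

0.992c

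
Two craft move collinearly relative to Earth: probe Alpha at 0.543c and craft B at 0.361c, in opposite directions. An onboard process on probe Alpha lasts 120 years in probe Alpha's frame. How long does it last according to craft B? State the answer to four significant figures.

183.3 years

The velocity of probe Alpha relative to craft B is (0.543 + 0.361)c / (1 + 0.543×0.361) = 0.75584c; relative speed 0.75584c.
γ for this relative speed: γ = 1/√(1 − 0.571294) = 1.5273.
The clock on probe Alpha records proper time, so craft B measures Δt = γΔτ = 1.5273 × 120 = 183.3 years.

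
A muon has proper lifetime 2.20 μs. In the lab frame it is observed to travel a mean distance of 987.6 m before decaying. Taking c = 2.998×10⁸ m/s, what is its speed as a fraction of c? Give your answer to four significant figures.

Let x = d/(cτ) = 987.6 m / (2.998×10⁸ m/s × 2.200×10^-6 s) = 1.4974. Since d = βγcτ, x = βγ = β/√(1−β²).
Solving: β² = x²/(1+x²) = 2.24221/3.24221 = 0.691568, so β = 0.8316.

0.8316c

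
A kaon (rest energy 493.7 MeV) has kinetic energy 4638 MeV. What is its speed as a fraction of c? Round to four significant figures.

0.9954c

γ = 1 + K/(mc²) = 1 + 4638/493.7 = 10.394.
β = √(1 − 1/γ²) = √(1 − 0.00925624) = √0.99074376 = 0.9954.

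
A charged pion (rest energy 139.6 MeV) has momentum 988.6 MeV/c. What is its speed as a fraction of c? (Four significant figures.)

0.9902c

βγ = pc/(mc²) = 988.6/139.6 = 7.0817.
Since γ² = 1 + (βγ)² = 51.1505, γ = √51.1505 = 7.15196, and β = (βγ)/γ = 7.0817/7.15196 = 0.9902.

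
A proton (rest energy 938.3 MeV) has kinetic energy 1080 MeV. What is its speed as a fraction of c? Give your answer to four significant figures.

γ = 1 + K/(mc²) = 1 + 1080/938.3 = 2.151.
β = √(1 − 1/γ²) = √(1 − 0.216132) = √0.783868 = 0.8854.

0.8854c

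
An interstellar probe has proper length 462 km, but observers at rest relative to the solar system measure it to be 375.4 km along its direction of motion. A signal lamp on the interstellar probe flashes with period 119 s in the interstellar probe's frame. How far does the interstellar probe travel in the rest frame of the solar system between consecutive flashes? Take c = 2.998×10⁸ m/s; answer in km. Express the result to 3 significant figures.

From L = L₀/γ: γ = 462/375.4 = 1.23069.
β = √(1 − 1/γ²) = 0.58289. Lab-frame period = γτ = 1.23069×119 s = 146.45 s. Distance = βc × γτ = 0.58289 × 2.998×10⁸ m/s × 146.45 s = 2.5592×10^10 m = 2.56×10^7 km.

2.56×10^7 km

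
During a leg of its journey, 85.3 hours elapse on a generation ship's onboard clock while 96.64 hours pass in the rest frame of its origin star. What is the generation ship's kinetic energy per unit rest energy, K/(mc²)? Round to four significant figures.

γ = Δt/Δτ = 96.64/85.3 = 1.13294.
Since K = (γ−1)mc², K/(mc²) = 1.13294 − 1 = 0.1329.

0.1329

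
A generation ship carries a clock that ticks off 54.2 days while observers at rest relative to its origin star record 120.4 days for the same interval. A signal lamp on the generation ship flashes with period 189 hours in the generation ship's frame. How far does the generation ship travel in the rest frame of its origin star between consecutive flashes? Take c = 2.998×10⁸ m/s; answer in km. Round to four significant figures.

The time-dilation ratio gives γ = 120.4/54.2 = 2.2214.
β = √(1 − 1/γ²) = 0.89294. Lab-frame period = γτ = 2.2214×189 hours = 419.84 hours. Distance = βc × γτ = 0.89294 × 2.998×10⁸ m/s × 1511424 s = 4.0461×10^14 m = 4.046×10^11 km.

4.046×10^11 km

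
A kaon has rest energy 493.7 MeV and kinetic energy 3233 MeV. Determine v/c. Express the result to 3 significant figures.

γ = 1 + K/(mc²) = 1 + 3233/493.7 = 7.5485.
β = √(1 − 1/γ²) = √(1 − 0.0175501) = √0.9824499 = 0.991.

0.991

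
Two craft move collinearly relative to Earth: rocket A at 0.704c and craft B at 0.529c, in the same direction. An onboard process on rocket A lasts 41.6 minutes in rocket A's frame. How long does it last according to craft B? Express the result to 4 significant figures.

The velocity of rocket A relative to craft B is (0.704 − 0.529)c / (1 − 0.704×0.529) = 0.27885c; relative speed 0.27885c.
γ for this relative speed: γ = 1/√(1 − 0.0777573) = 1.0413.
The clock on rocket A records proper time, so craft B measures Δt = γΔτ = 1.0413 × 41.6 = 43.32 minutes.

43.32 minutes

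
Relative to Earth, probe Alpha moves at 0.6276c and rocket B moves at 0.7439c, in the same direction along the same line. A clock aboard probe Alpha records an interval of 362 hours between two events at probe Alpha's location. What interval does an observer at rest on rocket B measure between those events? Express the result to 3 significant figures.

The velocity of probe Alpha relative to rocket B is (0.6276 − 0.7439)c / (1 − 0.6276×0.7439) = −0.21815c; relative speed 0.21815c.
γ for this relative speed: γ = 1/√(1 − 0.0475894) = 1.0247.
The clock on probe Alpha records proper time, so rocket B measures Δt = γΔτ = 1.0247 × 362 = 371 hours.

371 hours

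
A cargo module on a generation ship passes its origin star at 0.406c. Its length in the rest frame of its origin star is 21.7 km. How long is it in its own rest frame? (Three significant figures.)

23.7 km

Lorentz factor: γ = (1 − 0.164836)^(−1/2) = 1.0942.
Proper length: L₀ = γ·L = 1.0942 × 21.7 = 23.7 km.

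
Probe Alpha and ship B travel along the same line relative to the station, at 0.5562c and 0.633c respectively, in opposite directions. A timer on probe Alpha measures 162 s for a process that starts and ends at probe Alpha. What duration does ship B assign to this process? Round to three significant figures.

340 s

Speed of probe Alpha in ship B's frame: u = (v_A + v_B)/(1 + v_A v_B/c²) = (0.5562 + 0.633)/(1 + 0.5562×0.633) = 1.1892/1.3520746 = 0.87954; |u| = 0.87954c.
γ for this relative speed: γ = 1/√(1 − 0.773591) = 2.1016.
Probe Alpha's interval is proper; time dilation gives Δt_B = γΔτ = 2.1016 × 162 s = 340 s.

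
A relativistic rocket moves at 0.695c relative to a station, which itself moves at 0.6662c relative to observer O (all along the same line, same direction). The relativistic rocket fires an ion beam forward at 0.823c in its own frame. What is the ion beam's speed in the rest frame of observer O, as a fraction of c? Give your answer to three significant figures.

0.993c

First combine the ion beam and relativistic rocket (S''→S'): u₁ = (0.823 + 0.695)/(1 + 0.823×0.695) = 1.518/1.571985 = 0.96566.
Then combine with the station (S'→S): u = (0.96566 + 0.6662)/(1 + 0.96566×0.6662) = 1.63186/1.643322692 = 0.99302.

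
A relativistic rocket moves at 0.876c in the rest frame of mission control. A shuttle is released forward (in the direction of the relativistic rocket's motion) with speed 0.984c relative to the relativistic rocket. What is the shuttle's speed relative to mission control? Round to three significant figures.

0.999c

Relativistic velocity addition: u = (u' + v)/(1 + u'v/c²), with u' = 0.984c and v = 0.876c.
Numerator: 0.984 + 0.876 = 1.86. Denominator: 1 + (0.984)(0.876) = 1.861984.
u = 1.86/1.861984 = 0.99893, so the speed is 0.999c.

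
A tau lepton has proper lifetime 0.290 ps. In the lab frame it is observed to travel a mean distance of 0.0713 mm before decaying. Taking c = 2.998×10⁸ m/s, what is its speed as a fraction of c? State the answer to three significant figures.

0.634c

d = βγcτ ⇒ βγ = d/(cτ) = 7.130×10^-5 m / (8.6942×10^-5 m) = 0.82009.
β = (βγ)/√(1+(βγ)²) = 0.82009/√1.672548 = 0.634.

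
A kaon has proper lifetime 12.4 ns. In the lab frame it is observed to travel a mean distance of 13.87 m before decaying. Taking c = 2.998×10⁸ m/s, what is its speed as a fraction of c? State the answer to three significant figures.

0.966c

Lab distance = (lab lifetime)·v = γτ·βc, so βγ = d/(cτ) = 13.87/(2.998×10⁸ × 1.240×10^-8) = 3.731.
With βγ = 3.731: γ² = 1 + (βγ)² = 14.9204, and β = (βγ)/γ = 3.731/3.86269 = 0.966.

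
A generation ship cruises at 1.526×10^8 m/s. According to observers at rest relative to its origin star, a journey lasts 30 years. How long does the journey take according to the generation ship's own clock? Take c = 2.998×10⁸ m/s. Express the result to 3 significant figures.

β = v/c = (1.526×10^8 m/s)/(2.998×10⁸ m/s) = 0.509006.
β² = 0.2590871, so γ = 1/√0.7409129 = 1.1618.
The moving clock records proper time: Δτ = Δt/γ = 30/1.1618 = 25.8 years.

25.8 years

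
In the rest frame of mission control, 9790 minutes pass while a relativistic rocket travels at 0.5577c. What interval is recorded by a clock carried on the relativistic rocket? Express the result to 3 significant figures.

β² = 0.31102929, so γ = 1/√0.68897071 = 1.2048.
The relativistic rocket's clock runs slow as seen from mission control, so Δτ = Δt/γ = 9790/1.2048 = 8130 minutes.

8130 minutes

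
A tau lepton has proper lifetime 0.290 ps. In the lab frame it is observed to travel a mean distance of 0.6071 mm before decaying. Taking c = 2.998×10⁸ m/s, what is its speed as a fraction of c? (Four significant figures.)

d = βγcτ ⇒ βγ = d/(cτ) = 6.071×10^-4 m / (8.6942×10^-5 m) = 6.9828.
β = (βγ)/√(1+(βγ)²) = 6.9828/√49.7595 = 0.9899.

0.9899c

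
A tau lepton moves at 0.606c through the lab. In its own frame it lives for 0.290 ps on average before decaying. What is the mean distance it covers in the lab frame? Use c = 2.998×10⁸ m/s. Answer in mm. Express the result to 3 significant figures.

0.0662 mm

With β = 0.606, γ = 1/√(1 − 0.606²) = 1/√0.632764 = 1.2571.
Lab-frame lifetime: Δt = γτ = 1.2571 × 0.290 ps = 0.36456 ps.
Distance: d = vΔt = 0.606 × 2.998×10⁸ m/s × 3.6456×10^-13 s = 6.62×10^-5 m = 0.0662 mm.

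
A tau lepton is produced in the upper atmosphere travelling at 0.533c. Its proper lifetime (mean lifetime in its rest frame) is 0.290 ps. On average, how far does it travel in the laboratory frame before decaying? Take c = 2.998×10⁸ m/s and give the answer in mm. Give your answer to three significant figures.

0.0548 mm

γ = 1/√(1 − β²) = 1/√(1 − 0.284089) = 1/√0.715911 = 1/0.846115 = 1.1819.
Lab-frame lifetime: Δt = γτ = 1.1819 × 0.290 ps = 0.34275 ps.
Distance: d = vΔt = 0.533 × 2.998×10⁸ m/s × 3.4275×10^-13 s = 5.48×10^-5 m = 0.0548 mm.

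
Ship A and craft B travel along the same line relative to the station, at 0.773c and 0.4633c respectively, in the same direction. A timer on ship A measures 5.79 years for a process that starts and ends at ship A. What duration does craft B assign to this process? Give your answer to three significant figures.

Transform ship A's velocity into craft B's frame: (0.773 − 0.4633)/(1 − 0.773·0.4633) = 0.3097/0.6418691, so the relative speed is 0.4825c.
γ for this relative speed: γ = 1/√(1 − 0.232806) = 1.1417.
The clock on ship A records proper time, so craft B measures Δt = γΔτ = 1.1417 × 5.79 = 6.61 years.

6.61 years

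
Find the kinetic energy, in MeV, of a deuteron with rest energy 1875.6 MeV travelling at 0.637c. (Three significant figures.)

With β = 0.637, γ = 1/√(1 − 0.637²) = 1/√0.594231 = 1.29725.
Kinetic energy: K = (γ − 1)mc² = (1.29725 − 1) × 1875.6 MeV = 0.29725 × 1875.6 = 558 MeV.

558 MeV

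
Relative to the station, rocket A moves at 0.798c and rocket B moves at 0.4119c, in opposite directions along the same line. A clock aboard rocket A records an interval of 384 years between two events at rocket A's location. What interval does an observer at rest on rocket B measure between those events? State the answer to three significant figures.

Transform rocket A's velocity into rocket B's frame: (0.798 + 0.4119)/(1 + 0.798·0.4119) = 1.2099/1.3286962, so the relative speed is 0.91059c.
At |u| = 0.91059c, γ = (1 − 0.829174)^(−1/2) = 2.4195.
Rocket A's interval is proper; time dilation gives Δt_B = γΔτ = 2.4195 × 384 years = 929 years.

929 years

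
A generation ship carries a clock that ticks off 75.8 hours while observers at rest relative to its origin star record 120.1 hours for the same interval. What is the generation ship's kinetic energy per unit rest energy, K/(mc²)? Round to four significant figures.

γ = Δt/Δτ = 120.1/75.8 = 1.58443.
K/(mc²) = γ − 1 = 1.58443 − 1 = 0.5844.

0.5844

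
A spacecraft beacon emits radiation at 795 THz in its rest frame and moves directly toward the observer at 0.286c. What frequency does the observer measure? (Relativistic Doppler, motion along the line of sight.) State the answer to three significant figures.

1070 THz

Relativistic Doppler (source moving toward): f_obs = f_src · √((1+β)/(1−β)).
With β = 0.286: factor = √(1.286/0.714) = 1.3421.
f_obs = 795 × 1.3421 = 1070 THz.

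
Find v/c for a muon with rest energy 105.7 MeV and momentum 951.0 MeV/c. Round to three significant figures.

0.994

βγ = pc/(mc²) = 951.0/105.7 = 8.9972.
Since γ² = 1 + (βγ)² = 81.9496, γ = √81.9496 = 9.0526, and β = (βγ)/γ = 8.9972/9.0526 = 0.994.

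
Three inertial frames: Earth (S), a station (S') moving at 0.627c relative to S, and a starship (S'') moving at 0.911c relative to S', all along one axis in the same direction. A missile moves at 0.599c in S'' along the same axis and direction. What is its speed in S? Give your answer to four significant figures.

0.9947c

First combine the missile and starship (S''→S'): u₁ = (0.599 + 0.911)/(1 + 0.599×0.911) = 1.51/1.545689 = 0.97691.
Then combine with the station (S'→S): u = (0.97691 + 0.627)/(1 + 0.97691×0.627) = 1.60391/1.61252257 = 0.99466.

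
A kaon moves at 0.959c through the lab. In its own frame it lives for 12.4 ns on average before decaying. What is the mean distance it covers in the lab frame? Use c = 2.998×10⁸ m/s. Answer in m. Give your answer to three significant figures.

12.6 m

With β = 0.959, γ = 1/√(1 − 0.959²) = 1/√0.080319 = 3.5285.
Lab-frame lifetime: Δt = γτ = 3.5285 × 12.4 ns = 43.753 ns.
Distance: d = vΔt = 0.959 × 2.998×10⁸ m/s × 4.3753×10^-8 s = 12.6 m.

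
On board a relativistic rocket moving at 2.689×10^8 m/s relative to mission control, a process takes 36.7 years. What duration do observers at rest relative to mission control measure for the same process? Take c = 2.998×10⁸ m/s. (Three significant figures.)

83.0 years

β = v/c = (2.689×10^8 m/s)/(2.998×10⁸ m/s) = 0.896931.
With β = 0.896931, γ = 1/√(1 − 0.896931²) = 1/√0.1955148 = 2.2616.
Time dilation: Δt = γ·Δτ = 2.2616 × 36.7 = 83.0 years.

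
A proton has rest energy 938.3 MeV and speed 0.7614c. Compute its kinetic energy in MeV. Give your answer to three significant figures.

509 MeV

With β = 0.7614, γ = 1/√(1 − 0.7614²) = 1/√0.42027004 = 1.54254.
Kinetic energy: K = (γ − 1)mc² = (1.54254 − 1) × 938.3 MeV = 0.54254 × 938.3 = 509 MeV.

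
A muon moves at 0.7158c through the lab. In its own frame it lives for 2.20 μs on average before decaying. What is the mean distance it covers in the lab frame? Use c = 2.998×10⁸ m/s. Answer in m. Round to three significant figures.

β² = 0.51236964, so γ = 1/√0.48763036 = 1.432.
Lab-frame lifetime: Δt = γτ = 1.432 × 2.20 μs = 3.1504 μs.
Distance: d = vΔt = 0.7158 × 2.998×10⁸ m/s × 3.1504×10^-6 s = 676 m.

676 m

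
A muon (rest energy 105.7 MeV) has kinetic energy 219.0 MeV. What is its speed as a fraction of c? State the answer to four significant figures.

0.9455c

γ = 1 + K/(mc²) = 1 + 219.0/105.7 = 3.0719.
β = √(1 − 1/γ²) = √(1 − 0.105971) = √0.894029 = 0.9455.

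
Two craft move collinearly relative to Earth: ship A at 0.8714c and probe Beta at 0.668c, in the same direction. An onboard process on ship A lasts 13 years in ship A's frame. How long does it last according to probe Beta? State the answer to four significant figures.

14.88 years

The velocity of ship A relative to probe Beta is (0.8714 − 0.668)c / (1 − 0.8714×0.668) = 0.48671c; relative speed 0.48671c.
γ for this relative speed: γ = 1/√(1 − 0.236887) = 1.1447.
The clock on ship A records proper time, so probe Beta measures Δt = γΔτ = 1.1447 × 13 = 14.88 years.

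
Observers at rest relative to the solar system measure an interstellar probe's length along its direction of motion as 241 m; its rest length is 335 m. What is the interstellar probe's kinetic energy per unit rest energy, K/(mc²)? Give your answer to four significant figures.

From L = L₀/γ: γ = 335/241 = 1.39004.
Since K = (γ−1)mc², K/(mc²) = 1.39004 − 1 = 0.3900.

0.3900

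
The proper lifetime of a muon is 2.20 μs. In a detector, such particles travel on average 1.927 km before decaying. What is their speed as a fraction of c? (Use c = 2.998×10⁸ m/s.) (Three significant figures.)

Let x = d/(cτ) = 1927 m / (2.998×10⁸ m/s × 2.200×10^-6 s) = 2.9216. Since d = βγcτ, x = βγ = β/√(1−β²).
Solving: β² = x²/(1+x²) = 8.53575/9.53575 = 0.895131, so β = 0.946.

0.946c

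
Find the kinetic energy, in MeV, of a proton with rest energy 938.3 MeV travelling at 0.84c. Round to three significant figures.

791 MeV

β² = 0.7056, so γ = 1/√0.2944 = 1.84302.
Kinetic energy: K = (γ − 1)mc² = (1.84302 − 1) × 938.3 MeV = 0.84302 × 938.3 = 791 MeV.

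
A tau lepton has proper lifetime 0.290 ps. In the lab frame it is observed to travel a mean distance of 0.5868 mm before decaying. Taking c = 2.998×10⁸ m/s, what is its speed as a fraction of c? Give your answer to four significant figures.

Lab distance = (lab lifetime)·v = γτ·βc, so βγ = d/(cτ) = 5.868×10^-4/(2.998×10⁸ × 2.900×10^-13) = 6.7493.
With βγ = 6.7493: γ² = 1 + (βγ)² = 46.5531, and β = (βγ)/γ = 6.7493/6.82298 = 0.9892.

0.9892c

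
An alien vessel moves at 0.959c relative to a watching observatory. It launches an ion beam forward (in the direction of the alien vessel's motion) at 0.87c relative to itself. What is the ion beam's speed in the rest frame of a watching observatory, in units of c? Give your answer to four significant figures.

0.9971c

Relativistic velocity addition: u = (u' + v)/(1 + u'v/c²), with u' = 0.87c and v = 0.959c.
Numerator: 0.87 + 0.959 = 1.829. Denominator: 1 + (0.87)(0.959) = 1.83433.
u = 1.829/1.83433 = 0.99709, so the speed is 0.9971c.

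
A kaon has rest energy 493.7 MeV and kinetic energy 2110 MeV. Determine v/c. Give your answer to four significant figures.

0.9819

γ = 1 + K/(mc²) = 1 + 2110/493.7 = 5.2739.
β = √(1 − 1/γ²) = √(1 − 0.0359531) = √0.9640469 = 0.9819.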